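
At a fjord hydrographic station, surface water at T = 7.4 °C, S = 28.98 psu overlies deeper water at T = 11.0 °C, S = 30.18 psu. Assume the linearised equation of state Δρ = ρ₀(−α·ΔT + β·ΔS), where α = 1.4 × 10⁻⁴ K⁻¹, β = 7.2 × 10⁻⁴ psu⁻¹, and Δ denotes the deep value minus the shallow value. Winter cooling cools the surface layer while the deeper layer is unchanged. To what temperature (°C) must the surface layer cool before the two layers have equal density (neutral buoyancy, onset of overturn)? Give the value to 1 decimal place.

4.8 °C

Neutral buoyancy requires Δρ = 0, i.e. −α(T_deep − T_surf′) + β(S_deep − S_surf) = 0.
T_surf′ = T_deep − (β/α)·ΔS = 11.0 − (7.2 × 10⁻⁴/1.4 × 10⁻⁴)·(+1.20) = 4.829 °C.
Cooling required: 7.4 − (4.829) = 2.571 °C.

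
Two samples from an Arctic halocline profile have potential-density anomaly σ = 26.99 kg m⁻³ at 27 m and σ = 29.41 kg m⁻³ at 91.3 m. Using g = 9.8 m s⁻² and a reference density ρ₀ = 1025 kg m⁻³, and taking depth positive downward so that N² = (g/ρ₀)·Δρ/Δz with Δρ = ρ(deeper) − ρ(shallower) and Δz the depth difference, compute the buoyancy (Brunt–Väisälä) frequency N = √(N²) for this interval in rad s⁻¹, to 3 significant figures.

0.0190 rad s⁻¹

Δρ = 1029.41 − 1026.99 = 2.42 kg m⁻³ over Δz = 91.3 − 27 = 64.3 m.
N² = (9.8/1025) × (2.42/64.3) = 3.5984 × 10⁻⁴ s⁻².
N = √(3.5984 × 10⁻⁴) = 0.018969 rad s⁻¹ ≈ 0.0190 rad s⁻¹.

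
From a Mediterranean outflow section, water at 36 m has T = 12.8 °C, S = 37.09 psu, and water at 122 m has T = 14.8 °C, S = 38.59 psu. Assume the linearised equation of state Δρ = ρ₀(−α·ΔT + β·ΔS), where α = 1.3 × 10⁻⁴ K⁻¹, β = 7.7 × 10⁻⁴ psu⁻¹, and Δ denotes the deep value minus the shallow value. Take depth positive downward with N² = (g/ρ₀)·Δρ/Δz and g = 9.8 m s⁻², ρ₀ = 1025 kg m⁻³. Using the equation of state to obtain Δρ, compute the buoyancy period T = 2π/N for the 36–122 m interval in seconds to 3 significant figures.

ΔT = +2.0 K, ΔS = +1.50 psu (deep − shallow).
Δρ/ρ₀ = −αΔT + βΔS = -2.60 × 10⁻⁴ + 1.155 × 10⁻³ = 8.95 × 10⁻⁴, so Δρ ≈ 0.9174 kg m⁻³.
N² = (g/ρ₀)·Δρ/Δz = g·(Δρ/ρ₀)/Δz = 9.8 × 8.95 × 10⁻⁴ / 86 = 1.0199 × 10⁻⁴ s⁻².
N = √(1.0199 × 10⁻⁴) = 0.010099 rad s⁻¹ → T = 2π/N = 622.16 s ≈ 622 s.

622 s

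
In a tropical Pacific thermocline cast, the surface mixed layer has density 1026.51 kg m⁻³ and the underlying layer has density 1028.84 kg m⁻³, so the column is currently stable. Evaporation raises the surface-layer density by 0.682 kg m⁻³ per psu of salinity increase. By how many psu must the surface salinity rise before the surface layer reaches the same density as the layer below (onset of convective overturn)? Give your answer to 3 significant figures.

3.42 psu

Density deficit of the surface layer: 1028.84 − 1026.51 = 2.33 kg m⁻³.
Required change = 2.33 / 0.682 = 3.42 psu.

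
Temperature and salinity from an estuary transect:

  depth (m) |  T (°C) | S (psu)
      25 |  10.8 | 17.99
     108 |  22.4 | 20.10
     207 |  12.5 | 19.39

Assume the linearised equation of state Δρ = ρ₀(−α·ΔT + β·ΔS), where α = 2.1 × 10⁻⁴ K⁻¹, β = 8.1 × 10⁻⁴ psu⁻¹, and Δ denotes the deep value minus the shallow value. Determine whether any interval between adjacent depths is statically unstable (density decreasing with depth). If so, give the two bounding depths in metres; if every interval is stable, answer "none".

Evaluate Δρ/ρ₀ = −αΔT + βΔS across each adjacent pair:
  25–108 m: −αΔT+βΔS = −(2.1 × 10⁻⁴)(+11.6)+(8.1 × 10⁻⁴)(+2.11) = -7.3 × 10⁻⁴ → UNSTABLE
  108–207 m: −αΔT+βΔS = −(2.1 × 10⁻⁴)(-9.9)+(8.1 × 10⁻⁴)(-0.71) = 1.5 × 10⁻³ → stable
The 25–108 m interval has Δρ < 0: lighter water underlies denser water.

25–108 m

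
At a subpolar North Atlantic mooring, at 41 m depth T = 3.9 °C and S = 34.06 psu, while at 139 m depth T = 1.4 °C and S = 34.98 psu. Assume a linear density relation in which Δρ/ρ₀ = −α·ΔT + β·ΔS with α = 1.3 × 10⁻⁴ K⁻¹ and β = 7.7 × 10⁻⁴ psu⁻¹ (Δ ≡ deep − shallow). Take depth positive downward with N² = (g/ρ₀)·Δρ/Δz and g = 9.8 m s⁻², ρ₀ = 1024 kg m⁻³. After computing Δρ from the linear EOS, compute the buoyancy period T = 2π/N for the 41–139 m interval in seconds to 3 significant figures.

ΔT = -2.5 K, ΔS = +0.92 psu (deep − shallow).
Δρ/ρ₀ = −αΔT + βΔS = 3.25 × 10⁻⁴ + 7.084 × 10⁻⁴ = 1.0334 × 10⁻³, so Δρ ≈ 1.058 kg m⁻³.
N² = (g/ρ₀)·Δρ/Δz = g·(Δρ/ρ₀)/Δz = 9.8 × 1.0334 × 10⁻³ / 98 = 1.0334 × 10⁻⁴ s⁻².
N = √(1.0334 × 10⁻⁴) = 0.010166 rad s⁻¹ → T = 2π/N = 618.06 s ≈ 618 s.

618 s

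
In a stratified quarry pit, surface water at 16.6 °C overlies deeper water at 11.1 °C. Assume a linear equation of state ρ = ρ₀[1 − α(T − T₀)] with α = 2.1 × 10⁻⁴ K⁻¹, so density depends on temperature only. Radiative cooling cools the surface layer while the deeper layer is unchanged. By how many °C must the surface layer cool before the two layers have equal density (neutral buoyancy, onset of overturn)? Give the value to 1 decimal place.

5.5 °C

With temperature the only control, equal density requires T_surf′ = T_deep.
T_surf′ = 11.1 °C.
Cooling required: 16.6 − 11.1 = 5.5 °C.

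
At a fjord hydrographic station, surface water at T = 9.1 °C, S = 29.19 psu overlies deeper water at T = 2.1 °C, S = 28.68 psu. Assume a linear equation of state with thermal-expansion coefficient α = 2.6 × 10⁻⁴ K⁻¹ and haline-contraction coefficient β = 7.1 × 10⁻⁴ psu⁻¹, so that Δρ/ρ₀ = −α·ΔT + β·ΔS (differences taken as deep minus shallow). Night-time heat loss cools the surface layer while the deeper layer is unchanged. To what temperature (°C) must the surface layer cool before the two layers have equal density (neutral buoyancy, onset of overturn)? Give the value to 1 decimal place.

Neutral buoyancy requires Δρ = 0, i.e. −α(T_deep − T_surf′) + β(S_deep − S_surf) = 0.
T_surf′ = T_deep − (β/α)·ΔS = 2.1 − (7.1 × 10⁻⁴/2.6 × 10⁻⁴)·(-0.51) = 3.493 °C.
Cooling required: 9.1 − (3.493) = 5.607 °C.

3.5 °C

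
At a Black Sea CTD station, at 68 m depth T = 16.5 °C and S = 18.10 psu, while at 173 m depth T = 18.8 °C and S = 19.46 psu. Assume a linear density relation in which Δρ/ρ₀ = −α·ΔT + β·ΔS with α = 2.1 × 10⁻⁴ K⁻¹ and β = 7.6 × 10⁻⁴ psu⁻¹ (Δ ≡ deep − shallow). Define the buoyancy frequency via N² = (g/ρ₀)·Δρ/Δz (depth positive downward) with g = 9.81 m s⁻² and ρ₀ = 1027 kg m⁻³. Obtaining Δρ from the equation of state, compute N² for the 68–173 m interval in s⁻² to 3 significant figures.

5.14 × 10⁻⁵ s⁻²

ΔT = +2.3 K, ΔS = +1.36 psu (deep − shallow).
Δρ/ρ₀ = −αΔT + βΔS = -4.83 × 10⁻⁴ + 1.0336 × 10⁻³ = 5.506 × 10⁻⁴, so Δρ ≈ 0.5655 kg m⁻³.
N² = (g/ρ₀)·Δρ/Δz = g·(Δρ/ρ₀)/Δz = 9.81 × 5.506 × 10⁻⁴ / 105 = 5.1442 × 10⁻⁵ s⁻² ≈ 5.14 × 10⁻⁵ s⁻².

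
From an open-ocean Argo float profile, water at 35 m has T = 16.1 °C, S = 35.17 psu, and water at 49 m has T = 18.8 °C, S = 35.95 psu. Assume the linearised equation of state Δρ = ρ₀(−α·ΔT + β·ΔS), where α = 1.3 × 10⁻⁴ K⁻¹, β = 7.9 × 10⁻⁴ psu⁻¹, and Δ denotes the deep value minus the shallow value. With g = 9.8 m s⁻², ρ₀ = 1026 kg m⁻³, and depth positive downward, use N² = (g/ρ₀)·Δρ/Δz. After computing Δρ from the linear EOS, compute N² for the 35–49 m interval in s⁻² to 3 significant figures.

1.86 × 10⁻⁴ s⁻²

ΔT = +2.7 K, ΔS = +0.78 psu (deep − shallow).
Δρ/ρ₀ = −αΔT + βΔS = -3.51 × 10⁻⁴ + 6.162 × 10⁻⁴ = 2.652 × 10⁻⁴, so Δρ ≈ 0.2721 kg m⁻³.
N² = (g/ρ₀)·Δρ/Δz = g·(Δρ/ρ₀)/Δz = 9.8 × 2.652 × 10⁻⁴ / 14 = 1.8564 × 10⁻⁴ s⁻² ≈ 1.86 × 10⁻⁴ s⁻².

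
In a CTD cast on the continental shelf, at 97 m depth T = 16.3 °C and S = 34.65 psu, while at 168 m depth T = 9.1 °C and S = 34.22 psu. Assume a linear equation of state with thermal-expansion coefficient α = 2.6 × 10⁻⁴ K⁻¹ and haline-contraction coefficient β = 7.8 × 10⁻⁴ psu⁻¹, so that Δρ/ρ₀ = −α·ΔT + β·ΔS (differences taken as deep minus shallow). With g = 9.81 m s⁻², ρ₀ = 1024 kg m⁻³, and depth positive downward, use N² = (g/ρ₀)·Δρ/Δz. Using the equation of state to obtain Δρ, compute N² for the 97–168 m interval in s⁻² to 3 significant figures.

2.12 × 10⁻⁴ s⁻²

ΔT = -7.2 K, ΔS = -0.43 psu (deep − shallow).
Δρ/ρ₀ = −αΔT + βΔS = 1.872 × 10⁻³ − 3.354 × 10⁻⁴ = 1.5366 × 10⁻³, so Δρ ≈ 1.573 kg m⁻³.
N² = (g/ρ₀)·Δρ/Δz = g·(Δρ/ρ₀)/Δz = 9.81 × 1.5366 × 10⁻³ / 71 = 2.1231 × 10⁻⁴ s⁻² ≈ 2.12 × 10⁻⁴ s⁻².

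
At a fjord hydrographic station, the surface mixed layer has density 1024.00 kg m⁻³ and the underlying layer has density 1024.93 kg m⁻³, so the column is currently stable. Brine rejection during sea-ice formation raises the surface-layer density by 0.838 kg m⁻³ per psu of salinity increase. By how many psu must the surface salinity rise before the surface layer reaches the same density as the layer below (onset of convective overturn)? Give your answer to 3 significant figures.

1.11 psu

Density deficit of the surface layer: 1024.93 − 1024.00 = 0.93 kg m⁻³.
Required change = 0.93 / 0.838 = 1.11 psu.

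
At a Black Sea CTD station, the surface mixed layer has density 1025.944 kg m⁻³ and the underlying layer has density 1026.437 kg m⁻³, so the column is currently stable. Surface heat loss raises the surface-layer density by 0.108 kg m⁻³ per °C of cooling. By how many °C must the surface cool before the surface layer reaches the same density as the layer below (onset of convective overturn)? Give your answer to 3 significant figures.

4.56 °C

Density deficit of the surface layer: 1026.437 − 1025.944 = 0.493 kg m⁻³.
Required change = 0.493 / 0.108 = 4.56 °C.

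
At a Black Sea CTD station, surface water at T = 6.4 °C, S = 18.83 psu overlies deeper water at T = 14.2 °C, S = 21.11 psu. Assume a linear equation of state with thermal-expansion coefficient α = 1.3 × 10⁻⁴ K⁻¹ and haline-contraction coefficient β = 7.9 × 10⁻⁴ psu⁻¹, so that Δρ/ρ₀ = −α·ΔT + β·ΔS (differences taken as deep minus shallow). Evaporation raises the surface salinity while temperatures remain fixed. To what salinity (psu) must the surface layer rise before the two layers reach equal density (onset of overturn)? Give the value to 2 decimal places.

19.83 psu

Neutral buoyancy requires −α(T_deep − T_surf) + β(S_deep − S_surf′) = 0.
S_surf′ = S_deep − (α/β)·ΔT = 21.11 − (1.3 × 10⁻⁴/7.9 × 10⁻⁴)·(+7.8) = 19.8265 psu.
Increase required: 19.8265 − 18.83 = 0.9965 psu.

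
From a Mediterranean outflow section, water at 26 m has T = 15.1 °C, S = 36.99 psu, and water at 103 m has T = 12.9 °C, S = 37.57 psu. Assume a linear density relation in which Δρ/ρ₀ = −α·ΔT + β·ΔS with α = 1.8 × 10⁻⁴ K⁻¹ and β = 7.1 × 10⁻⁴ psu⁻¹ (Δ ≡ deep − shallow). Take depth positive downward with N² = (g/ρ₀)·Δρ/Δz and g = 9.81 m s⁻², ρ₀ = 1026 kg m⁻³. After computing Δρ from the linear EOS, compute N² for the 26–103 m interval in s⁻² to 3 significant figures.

ΔT = -2.2 K, ΔS = +0.58 psu (deep − shallow).
Δρ/ρ₀ = −αΔT + βΔS = 3.96 × 10⁻⁴ + 4.118 × 10⁻⁴ = 8.078 × 10⁻⁴, so Δρ ≈ 0.8288 kg m⁻³.
N² = (g/ρ₀)·Δρ/Δz = g·(Δρ/ρ₀)/Δz = 9.81 × 8.078 × 10⁻⁴ / 77 = 1.0292 × 10⁻⁴ s⁻² ≈ 1.03 × 10⁻⁴ s⁻².

1.03 × 10⁻⁴ s⁻²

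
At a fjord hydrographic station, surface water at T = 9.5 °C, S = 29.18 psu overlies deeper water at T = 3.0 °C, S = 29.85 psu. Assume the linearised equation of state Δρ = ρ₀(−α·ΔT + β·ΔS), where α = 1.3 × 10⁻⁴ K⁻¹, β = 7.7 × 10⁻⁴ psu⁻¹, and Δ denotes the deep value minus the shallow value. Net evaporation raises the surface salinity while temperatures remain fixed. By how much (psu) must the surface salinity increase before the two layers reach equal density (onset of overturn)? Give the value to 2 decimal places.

Neutral buoyancy requires −α(T_deep − T_surf) + β(S_deep − S_surf′) = 0.
S_surf′ = S_deep − (α/β)·ΔT = 29.85 − (1.3 × 10⁻⁴/7.7 × 10⁻⁴)·(-6.5) = 30.9474 psu.
Increase required: 30.9474 − 29.18 = 1.7674 psu.

1.77 psu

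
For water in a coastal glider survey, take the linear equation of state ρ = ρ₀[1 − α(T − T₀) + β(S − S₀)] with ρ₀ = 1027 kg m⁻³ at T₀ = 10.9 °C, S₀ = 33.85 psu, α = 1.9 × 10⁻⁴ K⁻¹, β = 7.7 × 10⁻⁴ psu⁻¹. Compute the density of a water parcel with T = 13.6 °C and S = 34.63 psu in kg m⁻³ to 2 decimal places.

T − T₀ = +2.7 K, S − S₀ = +0.78 psu.
Bracket = 1 − α·(+2.7) + β·(+0.78) = 1 + (8.76 × 10⁻⁵) = 1.0000876.
ρ = 1027 × 1.0000876 = 1027.09 kg m⁻³.

1027.09 kg m⁻³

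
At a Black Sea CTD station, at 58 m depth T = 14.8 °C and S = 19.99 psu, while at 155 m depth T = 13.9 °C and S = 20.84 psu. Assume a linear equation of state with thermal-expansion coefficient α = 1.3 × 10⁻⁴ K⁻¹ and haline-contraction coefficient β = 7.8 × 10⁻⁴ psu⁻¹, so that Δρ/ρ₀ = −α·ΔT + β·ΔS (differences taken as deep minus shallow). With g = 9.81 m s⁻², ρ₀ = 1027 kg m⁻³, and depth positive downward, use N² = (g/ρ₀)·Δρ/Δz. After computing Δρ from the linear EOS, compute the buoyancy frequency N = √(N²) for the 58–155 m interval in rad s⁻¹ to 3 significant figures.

ΔT = -0.9 K, ΔS = +0.85 psu (deep − shallow).
Δρ/ρ₀ = −αΔT + βΔS = 1.17 × 10⁻⁴ + 6.63 × 10⁻⁴ = 7.80 × 10⁻⁴, so Δρ ≈ 0.8011 kg m⁻³.
N² = (g/ρ₀)·Δρ/Δz = g·(Δρ/ρ₀)/Δz = 9.81 × 7.80 × 10⁻⁴ / 97 = 7.8885 × 10⁻⁵ s⁻².
N = √(7.8885 × 10⁻⁵) = 8.8817 × 10⁻³ rad s⁻¹ ≈ 8.88 × 10⁻³ rad s⁻¹.

8.88 × 10⁻³ rad s⁻¹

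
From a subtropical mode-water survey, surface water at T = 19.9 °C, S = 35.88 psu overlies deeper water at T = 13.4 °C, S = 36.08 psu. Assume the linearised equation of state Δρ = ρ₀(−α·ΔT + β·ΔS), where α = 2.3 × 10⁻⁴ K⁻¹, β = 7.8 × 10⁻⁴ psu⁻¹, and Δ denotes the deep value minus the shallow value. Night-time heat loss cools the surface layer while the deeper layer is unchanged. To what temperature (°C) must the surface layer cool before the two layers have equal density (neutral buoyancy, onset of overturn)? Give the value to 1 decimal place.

12.7 °C

Neutral buoyancy requires Δρ = 0, i.e. −α(T_deep − T_surf′) + β(S_deep − S_surf) = 0.
T_surf′ = T_deep − (β/α)·ΔS = 13.4 − (7.8 × 10⁻⁴/2.3 × 10⁻⁴)·(+0.20) = 12.722 °C.
Cooling required: 19.9 − (12.722) = 7.178 °C.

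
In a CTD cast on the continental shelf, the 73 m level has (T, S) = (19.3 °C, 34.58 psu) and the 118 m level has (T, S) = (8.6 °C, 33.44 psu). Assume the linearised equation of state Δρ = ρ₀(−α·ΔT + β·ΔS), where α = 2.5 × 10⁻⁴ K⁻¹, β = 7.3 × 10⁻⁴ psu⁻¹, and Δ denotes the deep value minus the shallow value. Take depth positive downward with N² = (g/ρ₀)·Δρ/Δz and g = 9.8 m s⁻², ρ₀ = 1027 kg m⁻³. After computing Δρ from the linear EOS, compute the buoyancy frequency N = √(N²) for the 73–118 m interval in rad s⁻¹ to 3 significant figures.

ΔT = -10.7 K, ΔS = -1.14 psu (deep − shallow).
Δρ/ρ₀ = −αΔT + βΔS = 2.675 × 10⁻³ − 8.322 × 10⁻⁴ = 1.8428 × 10⁻³, so Δρ ≈ 1.893 kg m⁻³.
N² = (g/ρ₀)·Δρ/Δz = g·(Δρ/ρ₀)/Δz = 9.8 × 1.8428 × 10⁻³ / 45 = 4.0132 × 10⁻⁴ s⁻².
N = √(4.0132 × 10⁻⁴) = 0.020033 rad s⁻¹ ≈ 0.0200 rad s⁻¹.

0.0200 rad s⁻¹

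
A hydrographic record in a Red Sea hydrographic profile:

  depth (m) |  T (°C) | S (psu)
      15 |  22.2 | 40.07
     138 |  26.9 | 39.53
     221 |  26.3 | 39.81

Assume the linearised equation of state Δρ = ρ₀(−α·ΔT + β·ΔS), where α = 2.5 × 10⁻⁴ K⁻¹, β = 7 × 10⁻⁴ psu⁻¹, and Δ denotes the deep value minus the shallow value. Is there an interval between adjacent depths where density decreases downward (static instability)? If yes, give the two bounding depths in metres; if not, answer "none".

15–138 m

Evaluate Δρ/ρ₀ = −αΔT + βΔS across each adjacent pair:
  15–138 m: −αΔT+βΔS = −(2.5 × 10⁻⁴)(+4.7)+(7 × 10⁻⁴)(-0.54) = -1.6 × 10⁻³ → UNSTABLE
  138–221 m: −αΔT+βΔS = −(2.5 × 10⁻⁴)(-0.6)+(7 × 10⁻⁴)(+0.28) = 3.5 × 10⁻⁴ → stable
The 15–138 m interval has Δρ < 0: lighter water underlies denser water.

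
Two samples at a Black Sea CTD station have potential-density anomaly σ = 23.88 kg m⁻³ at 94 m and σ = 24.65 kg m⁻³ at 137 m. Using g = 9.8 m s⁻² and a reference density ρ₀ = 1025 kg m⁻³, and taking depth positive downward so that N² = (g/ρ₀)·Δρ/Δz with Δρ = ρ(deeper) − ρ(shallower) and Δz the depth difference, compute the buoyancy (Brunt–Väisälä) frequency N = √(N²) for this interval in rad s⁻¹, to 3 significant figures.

0.0131 rad s⁻¹

Δρ = 1024.65 − 1023.88 = 0.77 kg m⁻³ over Δz = 137 − 94 = 43 m.
N² = (9.8/1025) × (0.77/43) = 1.7121 × 10⁻⁴ s⁻².
N = √(1.7121 × 10⁻⁴) = 0.013085 rad s⁻¹ ≈ 0.0131 rad s⁻¹.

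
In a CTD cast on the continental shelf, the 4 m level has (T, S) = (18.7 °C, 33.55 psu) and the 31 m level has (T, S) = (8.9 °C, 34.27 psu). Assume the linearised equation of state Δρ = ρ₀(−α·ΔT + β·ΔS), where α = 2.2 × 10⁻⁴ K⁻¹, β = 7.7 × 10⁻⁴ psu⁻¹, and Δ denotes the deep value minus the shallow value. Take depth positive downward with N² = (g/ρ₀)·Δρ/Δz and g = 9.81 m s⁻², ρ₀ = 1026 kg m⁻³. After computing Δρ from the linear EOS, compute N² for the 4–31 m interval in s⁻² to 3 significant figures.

ΔT = -9.8 K, ΔS = +0.72 psu (deep − shallow).
Δρ/ρ₀ = −αΔT + βΔS = 2.156 × 10⁻³ + 5.544 × 10⁻⁴ = 2.7104 × 10⁻³, so Δρ ≈ 2.781 kg m⁻³.
N² = (g/ρ₀)·Δρ/Δz = g·(Δρ/ρ₀)/Δz = 9.81 × 2.7104 × 10⁻³ / 27 = 9.8478 × 10⁻⁴ s⁻² ≈ 9.85 × 10⁻⁴ s⁻².

9.85 × 10⁻⁴ s⁻²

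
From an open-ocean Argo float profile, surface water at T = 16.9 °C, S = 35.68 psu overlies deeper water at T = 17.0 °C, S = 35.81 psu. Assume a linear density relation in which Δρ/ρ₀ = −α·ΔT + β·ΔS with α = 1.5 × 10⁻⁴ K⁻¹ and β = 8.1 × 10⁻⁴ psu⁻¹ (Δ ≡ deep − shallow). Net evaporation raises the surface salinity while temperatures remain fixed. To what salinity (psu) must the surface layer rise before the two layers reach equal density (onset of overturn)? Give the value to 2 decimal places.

Neutral buoyancy requires −α(T_deep − T_surf) + β(S_deep − S_surf′) = 0.
S_surf′ = S_deep − (α/β)·ΔT = 35.81 − (1.5 × 10⁻⁴/8.1 × 10⁻⁴)·(+0.1) = 35.7915 psu.
Increase required: 35.7915 − 35.68 = 0.1115 psu.

35.79 psu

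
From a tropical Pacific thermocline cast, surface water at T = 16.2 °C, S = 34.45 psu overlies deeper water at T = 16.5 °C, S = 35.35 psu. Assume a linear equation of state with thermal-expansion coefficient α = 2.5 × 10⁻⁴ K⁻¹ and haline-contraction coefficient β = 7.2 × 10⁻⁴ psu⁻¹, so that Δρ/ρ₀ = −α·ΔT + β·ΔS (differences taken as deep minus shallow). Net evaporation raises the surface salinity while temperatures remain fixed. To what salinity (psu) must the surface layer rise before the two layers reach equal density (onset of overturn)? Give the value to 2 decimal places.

Neutral buoyancy requires −α(T_deep − T_surf) + β(S_deep − S_surf′) = 0.
S_surf′ = S_deep − (α/β)·ΔT = 35.35 − (2.5 × 10⁻⁴/7.2 × 10⁻⁴)·(+0.3) = 35.2458 psu.
Increase required: 35.2458 − 34.45 = 0.7958 psu.

35.25 psu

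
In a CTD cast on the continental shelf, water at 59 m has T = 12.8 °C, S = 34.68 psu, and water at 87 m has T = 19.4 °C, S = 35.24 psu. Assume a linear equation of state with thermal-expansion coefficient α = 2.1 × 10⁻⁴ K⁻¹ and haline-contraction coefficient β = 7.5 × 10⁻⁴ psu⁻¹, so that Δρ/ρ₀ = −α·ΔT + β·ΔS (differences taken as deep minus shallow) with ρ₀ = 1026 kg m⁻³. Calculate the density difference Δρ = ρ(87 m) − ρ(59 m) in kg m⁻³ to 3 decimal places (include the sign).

-0.991 kg m⁻³

ΔT = +6.6 K, ΔS = +0.56 psu (deep − shallow).
Δρ/ρ₀ = −(2.1 × 10⁻⁴)(+6.6) + (7.5 × 10⁻⁴)(+0.56) = -9.66 × 10⁻⁴.
Δρ = 1026 × (-9.66 × 10⁻⁴) = -0.991 kg m⁻³.
Negative Δρ: lighter below, statically unstable.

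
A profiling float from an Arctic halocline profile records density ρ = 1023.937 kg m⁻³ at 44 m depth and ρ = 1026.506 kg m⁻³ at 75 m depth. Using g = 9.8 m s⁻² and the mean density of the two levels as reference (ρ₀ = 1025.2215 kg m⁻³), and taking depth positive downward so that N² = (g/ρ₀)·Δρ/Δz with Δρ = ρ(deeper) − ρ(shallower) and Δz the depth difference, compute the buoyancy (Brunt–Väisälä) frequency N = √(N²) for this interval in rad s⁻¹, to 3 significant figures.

0.0281 rad s⁻¹

Δρ = 1026.506 − 1023.937 = 2.569 kg m⁻³ over Δz = 75 − 44 = 31 m.
N² = (9.8/1025.2215) × (2.569/31) = 7.9216 × 10⁻⁴ s⁻².
N = √(7.9216 × 10⁻⁴) = 0.028145 rad s⁻¹ ≈ 0.0281 rad s⁻¹.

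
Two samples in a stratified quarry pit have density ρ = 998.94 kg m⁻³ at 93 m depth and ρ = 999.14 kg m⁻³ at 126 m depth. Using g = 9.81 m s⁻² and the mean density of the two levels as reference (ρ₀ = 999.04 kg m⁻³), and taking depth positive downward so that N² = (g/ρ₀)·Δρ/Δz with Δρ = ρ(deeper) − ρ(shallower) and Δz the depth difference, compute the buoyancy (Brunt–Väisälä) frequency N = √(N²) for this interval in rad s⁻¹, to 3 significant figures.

7.71 × 10⁻³ rad s⁻¹

Δρ = 999.14 − 998.94 = 0.20 kg m⁻³ over Δz = 126 − 93 = 33 m.
N² = (9.81/999.04) × (0.20/33) = 5.9512 × 10⁻⁵ s⁻².
N = √(5.9512 × 10⁻⁵) = 7.7144 × 10⁻³ rad s⁻¹ ≈ 7.71 × 10⁻³ rad s⁻¹.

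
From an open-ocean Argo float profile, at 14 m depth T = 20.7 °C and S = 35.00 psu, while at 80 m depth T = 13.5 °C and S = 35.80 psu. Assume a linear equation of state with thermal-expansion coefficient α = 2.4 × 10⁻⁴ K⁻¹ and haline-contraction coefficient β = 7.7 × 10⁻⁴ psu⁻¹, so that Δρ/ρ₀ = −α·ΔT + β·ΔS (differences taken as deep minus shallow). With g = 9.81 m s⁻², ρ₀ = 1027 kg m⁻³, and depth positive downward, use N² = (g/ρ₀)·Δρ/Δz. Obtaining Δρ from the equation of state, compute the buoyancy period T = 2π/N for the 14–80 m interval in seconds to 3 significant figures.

337 s

ΔT = -7.2 K, ΔS = +0.80 psu (deep − shallow).
Δρ/ρ₀ = −αΔT + βΔS = 1.728 × 10⁻³ + 6.16 × 10⁻⁴ = 2.344 × 10⁻³, so Δρ ≈ 2.407 kg m⁻³.
N² = (g/ρ₀)·Δρ/Δz = g·(Δρ/ρ₀)/Δz = 9.81 × 2.344 × 10⁻³ / 66 = 3.4840 × 10⁻⁴ s⁻².
N = √(3.4840 × 10⁻⁴) = 0.018665 rad s⁻¹ → T = 2π/N = 336.63 s ≈ 337 s.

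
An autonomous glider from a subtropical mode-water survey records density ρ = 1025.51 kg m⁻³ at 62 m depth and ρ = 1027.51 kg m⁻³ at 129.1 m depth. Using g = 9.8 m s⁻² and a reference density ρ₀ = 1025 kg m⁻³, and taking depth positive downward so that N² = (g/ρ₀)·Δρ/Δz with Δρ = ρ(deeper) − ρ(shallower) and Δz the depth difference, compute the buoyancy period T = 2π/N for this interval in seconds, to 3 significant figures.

372 s

Δρ = 1027.51 − 1025.51 = 2.00 kg m⁻³ over Δz = 129.1 − 62 = 67.1 m.
N² = (9.8/1025) × (2.00/67.1) = 2.8498 × 10⁻⁴ s⁻².
N = √(2.8498 × 10⁻⁴) = 0.016881 rad s⁻¹, so T = 2π/N = 372.20 s ≈ 372 s.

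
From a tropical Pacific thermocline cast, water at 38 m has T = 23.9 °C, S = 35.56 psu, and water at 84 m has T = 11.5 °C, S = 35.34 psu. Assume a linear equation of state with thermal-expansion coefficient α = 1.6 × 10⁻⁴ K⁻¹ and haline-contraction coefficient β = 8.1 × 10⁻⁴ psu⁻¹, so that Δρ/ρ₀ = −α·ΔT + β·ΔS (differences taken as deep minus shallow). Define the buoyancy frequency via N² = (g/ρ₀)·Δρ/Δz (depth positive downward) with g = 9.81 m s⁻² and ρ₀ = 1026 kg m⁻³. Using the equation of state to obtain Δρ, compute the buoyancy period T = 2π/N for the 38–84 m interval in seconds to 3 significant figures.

ΔT = -12.4 K, ΔS = -0.22 psu (deep − shallow).
Δρ/ρ₀ = −αΔT + βΔS = 1.984 × 10⁻³ − 1.782 × 10⁻⁴ = 1.8058 × 10⁻³, so Δρ ≈ 1.853 kg m⁻³.
N² = (g/ρ₀)·Δρ/Δz = g·(Δρ/ρ₀)/Δz = 9.81 × 1.8058 × 10⁻³ / 46 = 3.8511 × 10⁻⁴ s⁻².
N = √(3.8511 × 10⁻⁴) = 0.019624 rad s⁻¹ → T = 2π/N = 320.18 s ≈ 320 s.

320 s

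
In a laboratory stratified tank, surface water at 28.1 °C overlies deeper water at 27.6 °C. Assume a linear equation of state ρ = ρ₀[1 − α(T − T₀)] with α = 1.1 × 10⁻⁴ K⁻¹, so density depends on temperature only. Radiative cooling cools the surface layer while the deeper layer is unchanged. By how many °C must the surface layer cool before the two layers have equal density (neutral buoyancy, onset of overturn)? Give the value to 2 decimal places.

With temperature the only control, equal density requires T_surf′ = T_deep.
T_surf′ = 27.6 °C.
Cooling required: 28.1 − 27.6 = 0.50 °C.

0.50 °C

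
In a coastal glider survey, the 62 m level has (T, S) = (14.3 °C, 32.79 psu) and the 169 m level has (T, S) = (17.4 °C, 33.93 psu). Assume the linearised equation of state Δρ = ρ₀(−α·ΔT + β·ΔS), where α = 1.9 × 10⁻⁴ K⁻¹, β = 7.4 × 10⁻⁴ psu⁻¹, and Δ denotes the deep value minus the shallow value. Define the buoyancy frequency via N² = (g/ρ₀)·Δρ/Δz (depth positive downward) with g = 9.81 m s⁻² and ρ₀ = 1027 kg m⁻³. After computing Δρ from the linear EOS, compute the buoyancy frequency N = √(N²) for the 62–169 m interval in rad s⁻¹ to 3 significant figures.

ΔT = +3.1 K, ΔS = +1.14 psu (deep − shallow).
Δρ/ρ₀ = −αΔT + βΔS = -5.89 × 10⁻⁴ + 8.436 × 10⁻⁴ = 2.546 × 10⁻⁴, so Δρ ≈ 0.2615 kg m⁻³.
N² = (g/ρ₀)·Δρ/Δz = g·(Δρ/ρ₀)/Δz = 9.81 × 2.546 × 10⁻⁴ / 107 = 2.3342 × 10⁻⁵ s⁻².
N = √(2.3342 × 10⁻⁵) = 4.8314 × 10⁻³ rad s⁻¹ ≈ 4.83 × 10⁻³ rad s⁻¹.

4.83 × 10⁻³ rad s⁻¹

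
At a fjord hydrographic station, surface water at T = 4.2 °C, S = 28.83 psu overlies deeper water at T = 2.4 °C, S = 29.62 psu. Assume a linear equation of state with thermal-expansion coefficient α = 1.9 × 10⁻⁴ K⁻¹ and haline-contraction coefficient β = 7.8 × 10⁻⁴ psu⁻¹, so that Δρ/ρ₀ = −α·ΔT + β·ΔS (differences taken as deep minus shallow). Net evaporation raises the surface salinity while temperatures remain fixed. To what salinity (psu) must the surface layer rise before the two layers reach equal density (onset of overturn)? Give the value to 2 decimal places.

30.06 psu

Neutral buoyancy requires −α(T_deep − T_surf) + β(S_deep − S_surf′) = 0.
S_surf′ = S_deep − (α/β)·ΔT = 29.62 − (1.9 × 10⁻⁴/7.8 × 10⁻⁴)·(-1.8) = 30.0585 psu.
Increase required: 30.0585 − 28.83 = 1.2285 psu.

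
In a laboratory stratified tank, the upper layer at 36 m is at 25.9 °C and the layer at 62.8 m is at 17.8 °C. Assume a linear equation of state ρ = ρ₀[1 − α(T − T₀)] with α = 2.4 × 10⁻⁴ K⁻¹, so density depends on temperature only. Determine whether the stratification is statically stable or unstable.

ΔT = 17.8 − 25.9 = -8.1 K, so Δρ/ρ₀ = −αΔT = 1.944 × 10⁻³.
Δρ/ρ₀ > 0, so Δρ > 0: deeper water is denser → statically stable.

stable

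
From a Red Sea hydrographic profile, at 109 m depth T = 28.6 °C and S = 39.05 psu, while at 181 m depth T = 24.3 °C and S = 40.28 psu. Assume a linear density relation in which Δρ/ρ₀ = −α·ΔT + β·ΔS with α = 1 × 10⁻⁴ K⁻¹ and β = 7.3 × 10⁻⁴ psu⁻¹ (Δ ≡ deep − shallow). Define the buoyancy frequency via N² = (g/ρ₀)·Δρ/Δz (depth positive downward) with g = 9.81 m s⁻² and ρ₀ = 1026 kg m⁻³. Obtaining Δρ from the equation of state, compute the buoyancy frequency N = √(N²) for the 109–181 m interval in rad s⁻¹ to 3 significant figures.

ΔT = -4.3 K, ΔS = +1.23 psu (deep − shallow).
Δρ/ρ₀ = −αΔT + βΔS = 4.30 × 10⁻⁴ + 8.979 × 10⁻⁴ = 1.3279 × 10⁻³, so Δρ ≈ 1.362 kg m⁻³.
N² = (g/ρ₀)·Δρ/Δz = g·(Δρ/ρ₀)/Δz = 9.81 × 1.3279 × 10⁻³ / 72 = 1.8093 × 10⁻⁴ s⁻².
N = √(1.8093 × 10⁻⁴) = 0.013451 rad s⁻¹ ≈ 0.0135 rad s⁻¹.

0.0135 rad s⁻¹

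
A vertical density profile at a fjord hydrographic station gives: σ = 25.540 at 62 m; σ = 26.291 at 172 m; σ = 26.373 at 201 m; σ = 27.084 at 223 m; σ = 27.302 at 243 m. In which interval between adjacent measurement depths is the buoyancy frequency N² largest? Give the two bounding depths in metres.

201–223 m

Compute the density gradient over each adjacent pair:
  62–172 m: Δρ/Δz = 0.751/110 = 6.8 × 10⁻³ kg m⁻⁴
  172–201 m: Δρ/Δz = 0.082/29 = 2.8 × 10⁻³ kg m⁻⁴
  201–223 m: Δρ/Δz = 0.711/22 = 0.032 kg m⁻⁴
  223–243 m: Δρ/Δz = 0.218/20 = 0.011 kg m⁻⁴
The largest gradient is in the 201–223 m interval — the pycnocline.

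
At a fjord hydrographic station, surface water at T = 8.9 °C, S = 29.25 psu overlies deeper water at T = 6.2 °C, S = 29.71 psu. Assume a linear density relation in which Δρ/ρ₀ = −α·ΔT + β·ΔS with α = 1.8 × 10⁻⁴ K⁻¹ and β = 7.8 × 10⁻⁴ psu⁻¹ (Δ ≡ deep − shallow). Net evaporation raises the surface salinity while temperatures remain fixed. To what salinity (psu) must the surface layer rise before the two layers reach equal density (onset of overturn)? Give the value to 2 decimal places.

Neutral buoyancy requires −α(T_deep − T_surf) + β(S_deep − S_surf′) = 0.
S_surf′ = S_deep − (α/β)·ΔT = 29.71 − (1.8 × 10⁻⁴/7.8 × 10⁻⁴)·(-2.7) = 30.3331 psu.
Increase required: 30.3331 − 29.25 = 1.0831 psu.

30.33 psu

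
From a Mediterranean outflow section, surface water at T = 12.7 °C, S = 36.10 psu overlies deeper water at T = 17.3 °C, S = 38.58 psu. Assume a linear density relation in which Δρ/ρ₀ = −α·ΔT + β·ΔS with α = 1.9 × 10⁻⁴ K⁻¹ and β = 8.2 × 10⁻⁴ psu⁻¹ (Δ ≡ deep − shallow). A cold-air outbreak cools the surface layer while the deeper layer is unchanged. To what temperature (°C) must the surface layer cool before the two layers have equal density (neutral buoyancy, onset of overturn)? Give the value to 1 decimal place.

6.6 °C

Neutral buoyancy requires Δρ = 0, i.e. −α(T_deep − T_surf′) + β(S_deep − S_surf) = 0.
T_surf′ = T_deep − (β/α)·ΔS = 17.3 − (8.2 × 10⁻⁴/1.9 × 10⁻⁴)·(+2.48) = 6.597 °C.
Cooling required: 12.7 − (6.597) = 6.103 °C.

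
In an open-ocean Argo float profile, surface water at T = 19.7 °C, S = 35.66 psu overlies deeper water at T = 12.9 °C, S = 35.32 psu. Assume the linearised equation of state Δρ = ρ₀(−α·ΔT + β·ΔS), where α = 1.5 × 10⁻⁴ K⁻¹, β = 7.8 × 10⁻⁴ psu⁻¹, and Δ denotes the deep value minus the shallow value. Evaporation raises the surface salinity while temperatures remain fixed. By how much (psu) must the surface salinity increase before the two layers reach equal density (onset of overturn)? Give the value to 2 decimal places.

Neutral buoyancy requires −α(T_deep − T_surf) + β(S_deep − S_surf′) = 0.
S_surf′ = S_deep − (α/β)·ΔT = 35.32 − (1.5 × 10⁻⁴/7.8 × 10⁻⁴)·(-6.8) = 36.6277 psu.
Increase required: 36.6277 − 35.66 = 0.9677 psu.

0.97 psu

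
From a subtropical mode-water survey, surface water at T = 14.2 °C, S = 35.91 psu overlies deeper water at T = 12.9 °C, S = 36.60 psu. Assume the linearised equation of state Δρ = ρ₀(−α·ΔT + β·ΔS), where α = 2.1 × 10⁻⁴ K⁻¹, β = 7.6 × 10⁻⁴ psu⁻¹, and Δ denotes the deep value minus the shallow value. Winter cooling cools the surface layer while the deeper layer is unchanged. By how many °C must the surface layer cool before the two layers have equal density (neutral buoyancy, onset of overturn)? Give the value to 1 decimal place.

Neutral buoyancy requires Δρ = 0, i.e. −α(T_deep − T_surf′) + β(S_deep − S_surf) = 0.
T_surf′ = T_deep − (β/α)·ΔS = 12.9 − (7.6 × 10⁻⁴/2.1 × 10⁻⁴)·(+0.69) = 10.403 °C.
Cooling required: 14.2 − (10.403) = 3.797 °C.

3.8 °C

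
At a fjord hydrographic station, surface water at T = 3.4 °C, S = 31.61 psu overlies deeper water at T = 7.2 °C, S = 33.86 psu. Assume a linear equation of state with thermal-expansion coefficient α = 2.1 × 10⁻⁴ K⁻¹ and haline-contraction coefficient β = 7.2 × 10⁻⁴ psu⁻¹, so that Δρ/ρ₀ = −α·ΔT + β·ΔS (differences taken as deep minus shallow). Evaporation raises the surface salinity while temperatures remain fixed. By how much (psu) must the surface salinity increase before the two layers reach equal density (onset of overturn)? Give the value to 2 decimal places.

1.14 psu

Neutral buoyancy requires −α(T_deep − T_surf) + β(S_deep − S_surf′) = 0.
S_surf′ = S_deep − (α/β)·ΔT = 33.86 − (2.1 × 10⁻⁴/7.2 × 10⁻⁴)·(+3.8) = 32.7517 psu.
Increase required: 32.7517 − 31.61 = 1.1417 psu.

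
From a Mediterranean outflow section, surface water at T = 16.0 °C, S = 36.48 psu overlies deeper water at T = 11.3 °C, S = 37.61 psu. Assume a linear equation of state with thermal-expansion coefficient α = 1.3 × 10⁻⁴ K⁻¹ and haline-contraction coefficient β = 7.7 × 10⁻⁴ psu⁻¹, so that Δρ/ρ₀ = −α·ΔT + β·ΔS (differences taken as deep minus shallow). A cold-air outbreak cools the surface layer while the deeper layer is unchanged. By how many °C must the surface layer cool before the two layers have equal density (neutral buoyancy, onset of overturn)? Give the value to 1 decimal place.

Neutral buoyancy requires Δρ = 0, i.e. −α(T_deep − T_surf′) + β(S_deep − S_surf) = 0.
T_surf′ = T_deep − (β/α)·ΔS = 11.3 − (7.7 × 10⁻⁴/1.3 × 10⁻⁴)·(+1.13) = 4.607 °C.
Cooling required: 16.0 − (4.607) = 11.393 °C.

11.4 °C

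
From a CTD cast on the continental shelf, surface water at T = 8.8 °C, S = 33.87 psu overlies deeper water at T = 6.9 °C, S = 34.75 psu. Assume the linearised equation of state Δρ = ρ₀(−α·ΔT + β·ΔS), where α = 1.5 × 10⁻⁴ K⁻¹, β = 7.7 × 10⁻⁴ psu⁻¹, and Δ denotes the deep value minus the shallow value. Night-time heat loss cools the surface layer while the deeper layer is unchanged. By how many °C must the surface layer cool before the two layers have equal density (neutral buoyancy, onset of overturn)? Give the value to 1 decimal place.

Neutral buoyancy requires Δρ = 0, i.e. −α(T_deep − T_surf′) + β(S_deep − S_surf) = 0.
T_surf′ = T_deep − (β/α)·ΔS = 6.9 − (7.7 × 10⁻⁴/1.5 × 10⁻⁴)·(+0.88) = 2.383 °C.
Cooling required: 8.8 − (2.383) = 6.417 °C.

6.4 °C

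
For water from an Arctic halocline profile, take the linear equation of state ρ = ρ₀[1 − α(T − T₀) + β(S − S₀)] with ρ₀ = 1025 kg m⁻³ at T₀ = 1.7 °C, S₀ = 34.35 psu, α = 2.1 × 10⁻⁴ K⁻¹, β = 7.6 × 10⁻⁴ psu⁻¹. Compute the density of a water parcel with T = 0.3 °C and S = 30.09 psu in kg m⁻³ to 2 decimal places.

1021.98 kg m⁻³

T − T₀ = -1.4 K, S − S₀ = -4.26 psu.
Bracket = 1 − α·(-1.4) + β·(-4.26) = 1 + (-2.9436 × 10⁻³) = 0.9970564.
ρ = 1025 × 0.9970564 = 1021.98 kg m⁻³.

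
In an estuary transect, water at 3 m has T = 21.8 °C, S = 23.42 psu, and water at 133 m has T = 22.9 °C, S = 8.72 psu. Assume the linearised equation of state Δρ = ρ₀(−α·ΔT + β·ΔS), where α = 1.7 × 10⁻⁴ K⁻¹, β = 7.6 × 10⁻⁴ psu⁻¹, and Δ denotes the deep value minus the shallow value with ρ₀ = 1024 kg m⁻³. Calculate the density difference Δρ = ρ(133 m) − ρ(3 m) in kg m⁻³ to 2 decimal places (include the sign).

-11.63 kg m⁻³

ΔT = +1.1 K, ΔS = -14.70 psu (deep − shallow).
Δρ/ρ₀ = −(1.7 × 10⁻⁴)(+1.1) + (7.6 × 10⁻⁴)(-14.70) = -0.011359.
Δρ = 1024 × (-0.011359) = -11.63 kg m⁻³.
Negative Δρ: lighter below, statically unstable.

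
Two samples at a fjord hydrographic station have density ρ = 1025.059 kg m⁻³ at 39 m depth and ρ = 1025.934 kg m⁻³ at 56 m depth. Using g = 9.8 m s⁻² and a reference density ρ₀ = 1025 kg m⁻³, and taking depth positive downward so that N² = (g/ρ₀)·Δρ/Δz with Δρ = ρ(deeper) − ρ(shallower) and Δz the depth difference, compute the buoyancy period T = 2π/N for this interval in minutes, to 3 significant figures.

4.72 min

Δρ = 1025.934 − 1025.059 = 0.875 kg m⁻³ over Δz = 56 − 39 = 17 m.
N² = (9.8/1025) × (0.875/17) = 4.9211 × 10⁻⁴ s⁻².
N = √(4.9211 × 10⁻⁴) = 0.022184 rad s⁻¹, so T = 2π/N = 283.23 s = 4.7205 min ≈ 4.72 min.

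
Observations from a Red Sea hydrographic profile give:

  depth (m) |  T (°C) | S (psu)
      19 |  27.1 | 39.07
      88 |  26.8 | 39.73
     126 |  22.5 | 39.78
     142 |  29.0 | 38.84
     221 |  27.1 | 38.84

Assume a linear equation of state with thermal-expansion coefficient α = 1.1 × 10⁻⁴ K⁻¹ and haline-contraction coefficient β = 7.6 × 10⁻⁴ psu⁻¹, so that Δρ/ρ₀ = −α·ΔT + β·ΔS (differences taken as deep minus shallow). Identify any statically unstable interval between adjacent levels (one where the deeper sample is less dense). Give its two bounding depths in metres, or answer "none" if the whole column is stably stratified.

Evaluate Δρ/ρ₀ = −αΔT + βΔS across each adjacent pair:
  19–88 m: −αΔT+βΔS = −(1.1 × 10⁻⁴)(-0.3)+(7.6 × 10⁻⁴)(+0.66) = 5.3 × 10⁻⁴ → stable
  88–126 m: −αΔT+βΔS = −(1.1 × 10⁻⁴)(-4.3)+(7.6 × 10⁻⁴)(+0.05) = 5.1 × 10⁻⁴ → stable
  126–142 m: −αΔT+βΔS = −(1.1 × 10⁻⁴)(+6.5)+(7.6 × 10⁻⁴)(-0.94) = -1.4 × 10⁻³ → UNSTABLE
  142–221 m: −αΔT+βΔS = −(1.1 × 10⁻⁴)(-1.9)+(7.6 × 10⁻⁴)(+0.00) = 2.1 × 10⁻⁴ → stable
The 126–142 m interval has Δρ < 0: lighter water underlies denser water.

126–142 m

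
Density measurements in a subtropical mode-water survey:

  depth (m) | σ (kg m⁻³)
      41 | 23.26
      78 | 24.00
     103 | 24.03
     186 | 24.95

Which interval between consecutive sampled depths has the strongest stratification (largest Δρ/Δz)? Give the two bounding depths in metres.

Compute the density gradient over each adjacent pair:
  41–78 m: Δρ/Δz = 0.74/37 = 0.020 kg m⁻⁴
  78–103 m: Δρ/Δz = 0.03/25 = 1.2 × 10⁻³ kg m⁻⁴
  103–186 m: Δρ/Δz = 0.92/83 = 0.011 kg m⁻⁴
The largest gradient is in the 41–78 m interval — the pycnocline.

41–78 m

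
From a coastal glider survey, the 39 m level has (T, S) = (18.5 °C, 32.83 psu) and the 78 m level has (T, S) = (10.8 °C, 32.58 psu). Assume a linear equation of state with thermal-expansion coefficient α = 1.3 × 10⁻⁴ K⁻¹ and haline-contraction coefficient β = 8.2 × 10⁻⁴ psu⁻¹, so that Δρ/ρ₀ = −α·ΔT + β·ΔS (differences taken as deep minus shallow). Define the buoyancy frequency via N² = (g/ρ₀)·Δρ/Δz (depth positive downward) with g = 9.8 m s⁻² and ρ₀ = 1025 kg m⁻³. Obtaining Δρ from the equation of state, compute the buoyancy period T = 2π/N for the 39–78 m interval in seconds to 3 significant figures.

ΔT = -7.7 K, ΔS = -0.25 psu (deep − shallow).
Δρ/ρ₀ = −αΔT + βΔS = 1.001 × 10⁻³ − 2.05 × 10⁻⁴ = 7.96 × 10⁻⁴, so Δρ ≈ 0.8159 kg m⁻³.
N² = (g/ρ₀)·Δρ/Δz = g·(Δρ/ρ₀)/Δz = 9.8 × 7.96 × 10⁻⁴ / 39 = 2.0002 × 10⁻⁴ s⁻².
N = √(2.0002 × 10⁻⁴) = 0.014143 rad s⁻¹ → T = 2π/N = 444.26 s ≈ 444 s.

444 s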